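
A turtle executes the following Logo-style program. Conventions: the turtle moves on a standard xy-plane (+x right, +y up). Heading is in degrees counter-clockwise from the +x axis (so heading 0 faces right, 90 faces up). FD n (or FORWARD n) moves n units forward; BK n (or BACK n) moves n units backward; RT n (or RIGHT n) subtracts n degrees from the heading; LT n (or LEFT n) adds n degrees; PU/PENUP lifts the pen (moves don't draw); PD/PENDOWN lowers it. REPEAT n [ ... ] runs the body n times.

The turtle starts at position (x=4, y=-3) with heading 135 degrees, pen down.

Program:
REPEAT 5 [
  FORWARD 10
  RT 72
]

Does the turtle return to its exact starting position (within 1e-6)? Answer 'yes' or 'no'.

Executing turtle program step by step:
Start: pos=(4,-3), heading=135, pen down
REPEAT 5 [
  -- iteration 1/5 --
  FD 10: (4,-3) -> (-3.071,4.071) [heading=135, draw]
  RT 72: heading 135 -> 63
  -- iteration 2/5 --
  FD 10: (-3.071,4.071) -> (1.469,12.981) [heading=63, draw]
  RT 72: heading 63 -> 351
  -- iteration 3/5 --
  FD 10: (1.469,12.981) -> (11.346,11.417) [heading=351, draw]
  RT 72: heading 351 -> 279
  -- iteration 4/5 --
  FD 10: (11.346,11.417) -> (12.91,1.54) [heading=279, draw]
  RT 72: heading 279 -> 207
  -- iteration 5/5 --
  FD 10: (12.91,1.54) -> (4,-3) [heading=207, draw]
  RT 72: heading 207 -> 135
]
Final: pos=(4,-3), heading=135, 5 segment(s) drawn

Start position: (4, -3)
Final position: (4, -3)
Distance = 0; < 1e-6 -> CLOSED

Answer: yes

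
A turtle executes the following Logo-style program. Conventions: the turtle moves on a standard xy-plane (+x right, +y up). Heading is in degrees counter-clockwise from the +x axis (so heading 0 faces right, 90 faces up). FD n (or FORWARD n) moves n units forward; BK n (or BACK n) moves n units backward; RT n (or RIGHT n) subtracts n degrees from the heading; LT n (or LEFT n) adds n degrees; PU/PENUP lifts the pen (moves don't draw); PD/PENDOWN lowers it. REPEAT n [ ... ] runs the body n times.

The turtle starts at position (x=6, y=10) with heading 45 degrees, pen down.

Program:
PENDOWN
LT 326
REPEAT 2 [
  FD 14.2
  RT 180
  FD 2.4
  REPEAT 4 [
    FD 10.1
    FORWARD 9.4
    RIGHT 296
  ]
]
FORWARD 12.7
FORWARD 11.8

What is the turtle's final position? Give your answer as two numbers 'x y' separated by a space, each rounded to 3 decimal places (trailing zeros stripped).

Answer: 32.207 4.986

Derivation:
Executing turtle program step by step:
Start: pos=(6,10), heading=45, pen down
PD: pen down
LT 326: heading 45 -> 11
REPEAT 2 [
  -- iteration 1/2 --
  FD 14.2: (6,10) -> (19.939,12.709) [heading=11, draw]
  RT 180: heading 11 -> 191
  FD 2.4: (19.939,12.709) -> (17.583,12.252) [heading=191, draw]
  REPEAT 4 [
    -- iteration 1/4 --
    FD 10.1: (17.583,12.252) -> (7.669,10.324) [heading=191, draw]
    FD 9.4: (7.669,10.324) -> (-1.559,8.531) [heading=191, draw]
    RT 296: heading 191 -> 255
    -- iteration 2/4 --
    FD 10.1: (-1.559,8.531) -> (-4.173,-1.225) [heading=255, draw]
    FD 9.4: (-4.173,-1.225) -> (-6.606,-10.305) [heading=255, draw]
    RT 296: heading 255 -> 319
    -- iteration 3/4 --
    FD 10.1: (-6.606,-10.305) -> (1.017,-16.931) [heading=319, draw]
    FD 9.4: (1.017,-16.931) -> (8.111,-23.098) [heading=319, draw]
    RT 296: heading 319 -> 23
    -- iteration 4/4 --
    FD 10.1: (8.111,-23.098) -> (17.408,-19.152) [heading=23, draw]
    FD 9.4: (17.408,-19.152) -> (26.061,-15.479) [heading=23, draw]
    RT 296: heading 23 -> 87
  ]
  -- iteration 2/2 --
  FD 14.2: (26.061,-15.479) -> (26.804,-1.298) [heading=87, draw]
  RT 180: heading 87 -> 267
  FD 2.4: (26.804,-1.298) -> (26.679,-3.695) [heading=267, draw]
  REPEAT 4 [
    -- iteration 1/4 --
    FD 10.1: (26.679,-3.695) -> (26.15,-13.781) [heading=267, draw]
    FD 9.4: (26.15,-13.781) -> (25.658,-23.168) [heading=267, draw]
    RT 296: heading 267 -> 331
    -- iteration 2/4 --
    FD 10.1: (25.658,-23.168) -> (34.492,-28.065) [heading=331, draw]
    FD 9.4: (34.492,-28.065) -> (42.713,-32.622) [heading=331, draw]
    RT 296: heading 331 -> 35
    -- iteration 3/4 --
    FD 10.1: (42.713,-32.622) -> (50.987,-26.829) [heading=35, draw]
    FD 9.4: (50.987,-26.829) -> (58.687,-21.437) [heading=35, draw]
    RT 296: heading 35 -> 99
    -- iteration 4/4 --
    FD 10.1: (58.687,-21.437) -> (57.107,-11.462) [heading=99, draw]
    FD 9.4: (57.107,-11.462) -> (55.636,-2.177) [heading=99, draw]
    RT 296: heading 99 -> 163
  ]
]
FD 12.7: (55.636,-2.177) -> (43.491,1.536) [heading=163, draw]
FD 11.8: (43.491,1.536) -> (32.207,4.986) [heading=163, draw]
Final: pos=(32.207,4.986), heading=163, 22 segment(s) drawn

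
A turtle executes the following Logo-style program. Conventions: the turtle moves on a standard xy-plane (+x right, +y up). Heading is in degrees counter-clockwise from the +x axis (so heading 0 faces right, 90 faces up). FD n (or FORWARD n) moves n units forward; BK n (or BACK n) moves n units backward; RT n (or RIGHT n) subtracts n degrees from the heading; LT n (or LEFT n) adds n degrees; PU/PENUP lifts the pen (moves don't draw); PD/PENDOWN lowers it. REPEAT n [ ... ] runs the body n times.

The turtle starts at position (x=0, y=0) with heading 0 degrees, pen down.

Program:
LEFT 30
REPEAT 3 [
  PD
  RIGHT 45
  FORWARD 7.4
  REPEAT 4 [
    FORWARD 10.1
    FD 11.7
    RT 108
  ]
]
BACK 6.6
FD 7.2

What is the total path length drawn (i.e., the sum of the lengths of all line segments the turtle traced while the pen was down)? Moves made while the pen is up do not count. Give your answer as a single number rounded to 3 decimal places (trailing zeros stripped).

Executing turtle program step by step:
Start: pos=(0,0), heading=0, pen down
LT 30: heading 0 -> 30
REPEAT 3 [
  -- iteration 1/3 --
  PD: pen down
  RT 45: heading 30 -> 345
  FD 7.4: (0,0) -> (7.148,-1.915) [heading=345, draw]
  REPEAT 4 [
    -- iteration 1/4 --
    FD 10.1: (7.148,-1.915) -> (16.904,-4.529) [heading=345, draw]
    FD 11.7: (16.904,-4.529) -> (28.205,-7.558) [heading=345, draw]
    RT 108: heading 345 -> 237
    -- iteration 2/4 --
    FD 10.1: (28.205,-7.558) -> (22.704,-16.028) [heading=237, draw]
    FD 11.7: (22.704,-16.028) -> (16.332,-25.841) [heading=237, draw]
    RT 108: heading 237 -> 129
    -- iteration 3/4 --
    FD 10.1: (16.332,-25.841) -> (9.976,-17.991) [heading=129, draw]
    FD 11.7: (9.976,-17.991) -> (2.613,-8.899) [heading=129, draw]
    RT 108: heading 129 -> 21
    -- iteration 4/4 --
    FD 10.1: (2.613,-8.899) -> (12.042,-5.279) [heading=21, draw]
    FD 11.7: (12.042,-5.279) -> (22.965,-1.086) [heading=21, draw]
    RT 108: heading 21 -> 273
  ]
  -- iteration 2/3 --
  PD: pen down
  RT 45: heading 273 -> 228
  FD 7.4: (22.965,-1.086) -> (18.013,-6.586) [heading=228, draw]
  REPEAT 4 [
    -- iteration 1/4 --
    FD 10.1: (18.013,-6.586) -> (11.255,-14.091) [heading=228, draw]
    FD 11.7: (11.255,-14.091) -> (3.426,-22.786) [heading=228, draw]
    RT 108: heading 228 -> 120
    -- iteration 2/4 --
    FD 10.1: (3.426,-22.786) -> (-1.624,-14.039) [heading=120, draw]
    FD 11.7: (-1.624,-14.039) -> (-7.474,-3.907) [heading=120, draw]
    RT 108: heading 120 -> 12
    -- iteration 3/4 --
    FD 10.1: (-7.474,-3.907) -> (2.405,-1.807) [heading=12, draw]
    FD 11.7: (2.405,-1.807) -> (13.85,0.626) [heading=12, draw]
    RT 108: heading 12 -> 264
    -- iteration 4/4 --
    FD 10.1: (13.85,0.626) -> (12.794,-9.419) [heading=264, draw]
    FD 11.7: (12.794,-9.419) -> (11.571,-21.055) [heading=264, draw]
    RT 108: heading 264 -> 156
  ]
  -- iteration 3/3 --
  PD: pen down
  RT 45: heading 156 -> 111
  FD 7.4: (11.571,-21.055) -> (8.919,-14.146) [heading=111, draw]
  REPEAT 4 [
    -- iteration 1/4 --
    FD 10.1: (8.919,-14.146) -> (5.3,-4.717) [heading=111, draw]
    FD 11.7: (5.3,-4.717) -> (1.107,6.206) [heading=111, draw]
    RT 108: heading 111 -> 3
    -- iteration 2/4 --
    FD 10.1: (1.107,6.206) -> (11.193,6.734) [heading=3, draw]
    FD 11.7: (11.193,6.734) -> (22.877,7.347) [heading=3, draw]
    RT 108: heading 3 -> 255
    -- iteration 3/4 --
    FD 10.1: (22.877,7.347) -> (20.263,-2.409) [heading=255, draw]
    FD 11.7: (20.263,-2.409) -> (17.235,-13.711) [heading=255, draw]
    RT 108: heading 255 -> 147
    -- iteration 4/4 --
    FD 10.1: (17.235,-13.711) -> (8.764,-8.21) [heading=147, draw]
    FD 11.7: (8.764,-8.21) -> (-1.048,-1.837) [heading=147, draw]
    RT 108: heading 147 -> 39
  ]
]
BK 6.6: (-1.048,-1.837) -> (-6.178,-5.991) [heading=39, draw]
FD 7.2: (-6.178,-5.991) -> (-0.582,-1.46) [heading=39, draw]
Final: pos=(-0.582,-1.46), heading=39, 29 segment(s) drawn

Segment lengths:
  seg 1: (0,0) -> (7.148,-1.915), length = 7.4
  seg 2: (7.148,-1.915) -> (16.904,-4.529), length = 10.1
  seg 3: (16.904,-4.529) -> (28.205,-7.558), length = 11.7
  seg 4: (28.205,-7.558) -> (22.704,-16.028), length = 10.1
  seg 5: (22.704,-16.028) -> (16.332,-25.841), length = 11.7
  seg 6: (16.332,-25.841) -> (9.976,-17.991), length = 10.1
  seg 7: (9.976,-17.991) -> (2.613,-8.899), length = 11.7
  seg 8: (2.613,-8.899) -> (12.042,-5.279), length = 10.1
  seg 9: (12.042,-5.279) -> (22.965,-1.086), length = 11.7
  seg 10: (22.965,-1.086) -> (18.013,-6.586), length = 7.4
  seg 11: (18.013,-6.586) -> (11.255,-14.091), length = 10.1
  seg 12: (11.255,-14.091) -> (3.426,-22.786), length = 11.7
  seg 13: (3.426,-22.786) -> (-1.624,-14.039), length = 10.1
  seg 14: (-1.624,-14.039) -> (-7.474,-3.907), length = 11.7
  seg 15: (-7.474,-3.907) -> (2.405,-1.807), length = 10.1
  seg 16: (2.405,-1.807) -> (13.85,0.626), length = 11.7
  seg 17: (13.85,0.626) -> (12.794,-9.419), length = 10.1
  seg 18: (12.794,-9.419) -> (11.571,-21.055), length = 11.7
  seg 19: (11.571,-21.055) -> (8.919,-14.146), length = 7.4
  seg 20: (8.919,-14.146) -> (5.3,-4.717), length = 10.1
  seg 21: (5.3,-4.717) -> (1.107,6.206), length = 11.7
  seg 22: (1.107,6.206) -> (11.193,6.734), length = 10.1
  seg 23: (11.193,6.734) -> (22.877,7.347), length = 11.7
  seg 24: (22.877,7.347) -> (20.263,-2.409), length = 10.1
  seg 25: (20.263,-2.409) -> (17.235,-13.711), length = 11.7
  seg 26: (17.235,-13.711) -> (8.764,-8.21), length = 10.1
  seg 27: (8.764,-8.21) -> (-1.048,-1.837), length = 11.7
  seg 28: (-1.048,-1.837) -> (-6.178,-5.991), length = 6.6
  seg 29: (-6.178,-5.991) -> (-0.582,-1.46), length = 7.2
Total = 297.6

Answer: 297.6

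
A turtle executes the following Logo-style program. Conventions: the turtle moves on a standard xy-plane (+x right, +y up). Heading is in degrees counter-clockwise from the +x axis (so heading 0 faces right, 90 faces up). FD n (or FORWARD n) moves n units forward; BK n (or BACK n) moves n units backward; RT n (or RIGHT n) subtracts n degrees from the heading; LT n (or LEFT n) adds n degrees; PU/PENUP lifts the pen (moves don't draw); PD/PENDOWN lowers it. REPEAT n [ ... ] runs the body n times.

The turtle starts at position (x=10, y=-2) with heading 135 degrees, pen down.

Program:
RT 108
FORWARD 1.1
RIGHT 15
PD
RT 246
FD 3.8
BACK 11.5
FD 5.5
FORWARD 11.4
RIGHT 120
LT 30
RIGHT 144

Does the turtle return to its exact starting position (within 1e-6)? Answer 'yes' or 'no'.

Executing turtle program step by step:
Start: pos=(10,-2), heading=135, pen down
RT 108: heading 135 -> 27
FD 1.1: (10,-2) -> (10.98,-1.501) [heading=27, draw]
RT 15: heading 27 -> 12
PD: pen down
RT 246: heading 12 -> 126
FD 3.8: (10.98,-1.501) -> (8.747,1.574) [heading=126, draw]
BK 11.5: (8.747,1.574) -> (15.506,-7.73) [heading=126, draw]
FD 5.5: (15.506,-7.73) -> (12.273,-3.28) [heading=126, draw]
FD 11.4: (12.273,-3.28) -> (5.572,5.942) [heading=126, draw]
RT 120: heading 126 -> 6
LT 30: heading 6 -> 36
RT 144: heading 36 -> 252
Final: pos=(5.572,5.942), heading=252, 5 segment(s) drawn

Start position: (10, -2)
Final position: (5.572, 5.942)
Distance = 9.093; >= 1e-6 -> NOT closed

Answer: no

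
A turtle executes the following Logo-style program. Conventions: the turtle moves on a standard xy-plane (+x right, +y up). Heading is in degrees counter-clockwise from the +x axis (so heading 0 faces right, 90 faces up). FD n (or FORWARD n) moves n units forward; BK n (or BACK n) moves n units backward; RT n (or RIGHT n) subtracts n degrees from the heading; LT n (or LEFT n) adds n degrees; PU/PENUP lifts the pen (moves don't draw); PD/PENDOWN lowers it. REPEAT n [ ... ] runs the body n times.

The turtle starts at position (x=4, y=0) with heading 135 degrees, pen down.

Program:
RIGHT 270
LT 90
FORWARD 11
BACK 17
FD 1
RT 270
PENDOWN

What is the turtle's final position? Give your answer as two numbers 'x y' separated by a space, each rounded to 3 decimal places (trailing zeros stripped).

Answer: 0.464 3.536

Derivation:
Executing turtle program step by step:
Start: pos=(4,0), heading=135, pen down
RT 270: heading 135 -> 225
LT 90: heading 225 -> 315
FD 11: (4,0) -> (11.778,-7.778) [heading=315, draw]
BK 17: (11.778,-7.778) -> (-0.243,4.243) [heading=315, draw]
FD 1: (-0.243,4.243) -> (0.464,3.536) [heading=315, draw]
RT 270: heading 315 -> 45
PD: pen down
Final: pos=(0.464,3.536), heading=45, 3 segment(s) drawn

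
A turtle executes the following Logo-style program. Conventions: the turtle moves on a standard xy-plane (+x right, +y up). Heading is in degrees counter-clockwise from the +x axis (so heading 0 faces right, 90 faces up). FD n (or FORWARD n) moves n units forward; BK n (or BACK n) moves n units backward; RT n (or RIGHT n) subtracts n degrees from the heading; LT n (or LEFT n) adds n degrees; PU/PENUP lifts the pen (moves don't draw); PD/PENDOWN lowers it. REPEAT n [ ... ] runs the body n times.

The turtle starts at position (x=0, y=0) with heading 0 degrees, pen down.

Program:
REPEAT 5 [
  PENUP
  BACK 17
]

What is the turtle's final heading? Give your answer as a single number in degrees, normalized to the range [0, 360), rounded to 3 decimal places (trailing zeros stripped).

Answer: 0

Derivation:
Executing turtle program step by step:
Start: pos=(0,0), heading=0, pen down
REPEAT 5 [
  -- iteration 1/5 --
  PU: pen up
  BK 17: (0,0) -> (-17,0) [heading=0, move]
  -- iteration 2/5 --
  PU: pen up
  BK 17: (-17,0) -> (-34,0) [heading=0, move]
  -- iteration 3/5 --
  PU: pen up
  BK 17: (-34,0) -> (-51,0) [heading=0, move]
  -- iteration 4/5 --
  PU: pen up
  BK 17: (-51,0) -> (-68,0) [heading=0, move]
  -- iteration 5/5 --
  PU: pen up
  BK 17: (-68,0) -> (-85,0) [heading=0, move]
]
Final: pos=(-85,0), heading=0, 0 segment(s) drawn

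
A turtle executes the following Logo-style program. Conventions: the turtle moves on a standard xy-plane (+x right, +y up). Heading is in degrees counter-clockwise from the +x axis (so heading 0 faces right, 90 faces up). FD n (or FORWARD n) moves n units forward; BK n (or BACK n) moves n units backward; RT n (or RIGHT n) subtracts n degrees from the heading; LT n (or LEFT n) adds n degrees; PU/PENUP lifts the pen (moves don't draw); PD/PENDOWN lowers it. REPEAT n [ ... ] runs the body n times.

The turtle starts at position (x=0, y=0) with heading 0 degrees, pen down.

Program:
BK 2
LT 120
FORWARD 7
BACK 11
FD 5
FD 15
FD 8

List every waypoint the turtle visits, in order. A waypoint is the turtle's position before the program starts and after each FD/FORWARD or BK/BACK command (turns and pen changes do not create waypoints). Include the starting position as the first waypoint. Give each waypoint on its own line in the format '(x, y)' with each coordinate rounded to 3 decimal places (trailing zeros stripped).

Answer: (0, 0)
(-2, 0)
(-5.5, 6.062)
(0, -3.464)
(-2.5, 0.866)
(-10, 13.856)
(-14, 20.785)

Derivation:
Executing turtle program step by step:
Start: pos=(0,0), heading=0, pen down
BK 2: (0,0) -> (-2,0) [heading=0, draw]
LT 120: heading 0 -> 120
FD 7: (-2,0) -> (-5.5,6.062) [heading=120, draw]
BK 11: (-5.5,6.062) -> (0,-3.464) [heading=120, draw]
FD 5: (0,-3.464) -> (-2.5,0.866) [heading=120, draw]
FD 15: (-2.5,0.866) -> (-10,13.856) [heading=120, draw]
FD 8: (-10,13.856) -> (-14,20.785) [heading=120, draw]
Final: pos=(-14,20.785), heading=120, 6 segment(s) drawn
Waypoints (7 total):
(0, 0)
(-2, 0)
(-5.5, 6.062)
(0, -3.464)
(-2.5, 0.866)
(-10, 13.856)
(-14, 20.785)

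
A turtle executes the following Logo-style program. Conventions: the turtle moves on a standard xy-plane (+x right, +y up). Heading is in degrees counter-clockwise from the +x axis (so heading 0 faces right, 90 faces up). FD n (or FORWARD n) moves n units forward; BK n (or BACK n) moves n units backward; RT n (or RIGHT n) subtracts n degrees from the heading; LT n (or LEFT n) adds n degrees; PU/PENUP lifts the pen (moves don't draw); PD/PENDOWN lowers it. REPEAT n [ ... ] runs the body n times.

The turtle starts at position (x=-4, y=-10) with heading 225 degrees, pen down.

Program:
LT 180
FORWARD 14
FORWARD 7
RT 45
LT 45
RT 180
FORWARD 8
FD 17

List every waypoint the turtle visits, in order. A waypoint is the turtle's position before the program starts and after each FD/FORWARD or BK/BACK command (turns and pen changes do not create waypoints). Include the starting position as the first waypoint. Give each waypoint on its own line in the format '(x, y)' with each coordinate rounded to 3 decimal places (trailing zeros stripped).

Answer: (-4, -10)
(5.899, -0.101)
(10.849, 4.849)
(5.192, -0.808)
(-6.828, -12.828)

Derivation:
Executing turtle program step by step:
Start: pos=(-4,-10), heading=225, pen down
LT 180: heading 225 -> 45
FD 14: (-4,-10) -> (5.899,-0.101) [heading=45, draw]
FD 7: (5.899,-0.101) -> (10.849,4.849) [heading=45, draw]
RT 45: heading 45 -> 0
LT 45: heading 0 -> 45
RT 180: heading 45 -> 225
FD 8: (10.849,4.849) -> (5.192,-0.808) [heading=225, draw]
FD 17: (5.192,-0.808) -> (-6.828,-12.828) [heading=225, draw]
Final: pos=(-6.828,-12.828), heading=225, 4 segment(s) drawn
Waypoints (5 total):
(-4, -10)
(5.899, -0.101)
(10.849, 4.849)
(5.192, -0.808)
(-6.828, -12.828)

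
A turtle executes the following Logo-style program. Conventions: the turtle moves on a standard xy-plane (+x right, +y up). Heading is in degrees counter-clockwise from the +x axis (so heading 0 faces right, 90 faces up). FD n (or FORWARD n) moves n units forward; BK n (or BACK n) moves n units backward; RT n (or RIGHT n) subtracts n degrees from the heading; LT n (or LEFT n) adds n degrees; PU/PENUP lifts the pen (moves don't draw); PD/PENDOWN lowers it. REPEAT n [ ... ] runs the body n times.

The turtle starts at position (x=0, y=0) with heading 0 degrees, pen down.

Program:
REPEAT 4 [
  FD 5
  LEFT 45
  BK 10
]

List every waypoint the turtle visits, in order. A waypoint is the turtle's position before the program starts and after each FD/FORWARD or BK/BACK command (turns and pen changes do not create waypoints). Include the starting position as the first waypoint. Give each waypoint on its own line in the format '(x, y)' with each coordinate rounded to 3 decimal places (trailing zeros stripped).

Answer: (0, 0)
(5, 0)
(-2.071, -7.071)
(1.464, -3.536)
(1.464, -13.536)
(1.464, -8.536)
(8.536, -15.607)
(5, -12.071)
(15, -12.071)

Derivation:
Executing turtle program step by step:
Start: pos=(0,0), heading=0, pen down
REPEAT 4 [
  -- iteration 1/4 --
  FD 5: (0,0) -> (5,0) [heading=0, draw]
  LT 45: heading 0 -> 45
  BK 10: (5,0) -> (-2.071,-7.071) [heading=45, draw]
  -- iteration 2/4 --
  FD 5: (-2.071,-7.071) -> (1.464,-3.536) [heading=45, draw]
  LT 45: heading 45 -> 90
  BK 10: (1.464,-3.536) -> (1.464,-13.536) [heading=90, draw]
  -- iteration 3/4 --
  FD 5: (1.464,-13.536) -> (1.464,-8.536) [heading=90, draw]
  LT 45: heading 90 -> 135
  BK 10: (1.464,-8.536) -> (8.536,-15.607) [heading=135, draw]
  -- iteration 4/4 --
  FD 5: (8.536,-15.607) -> (5,-12.071) [heading=135, draw]
  LT 45: heading 135 -> 180
  BK 10: (5,-12.071) -> (15,-12.071) [heading=180, draw]
]
Final: pos=(15,-12.071), heading=180, 8 segment(s) drawn
Waypoints (9 total):
(0, 0)
(5, 0)
(-2.071, -7.071)
(1.464, -3.536)
(1.464, -13.536)
(1.464, -8.536)
(8.536, -15.607)
(5, -12.071)
(15, -12.071)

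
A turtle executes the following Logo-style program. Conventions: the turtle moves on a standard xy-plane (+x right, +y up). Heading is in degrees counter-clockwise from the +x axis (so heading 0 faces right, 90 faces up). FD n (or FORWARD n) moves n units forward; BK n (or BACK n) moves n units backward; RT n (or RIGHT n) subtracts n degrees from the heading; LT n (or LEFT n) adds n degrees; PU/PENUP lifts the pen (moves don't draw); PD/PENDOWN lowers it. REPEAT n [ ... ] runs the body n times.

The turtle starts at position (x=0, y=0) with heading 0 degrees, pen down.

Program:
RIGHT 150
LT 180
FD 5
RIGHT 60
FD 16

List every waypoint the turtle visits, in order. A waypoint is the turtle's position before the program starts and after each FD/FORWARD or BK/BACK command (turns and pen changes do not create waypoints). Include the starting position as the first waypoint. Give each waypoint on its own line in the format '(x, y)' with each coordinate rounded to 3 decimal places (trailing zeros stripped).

Answer: (0, 0)
(4.33, 2.5)
(18.187, -5.5)

Derivation:
Executing turtle program step by step:
Start: pos=(0,0), heading=0, pen down
RT 150: heading 0 -> 210
LT 180: heading 210 -> 30
FD 5: (0,0) -> (4.33,2.5) [heading=30, draw]
RT 60: heading 30 -> 330
FD 16: (4.33,2.5) -> (18.187,-5.5) [heading=330, draw]
Final: pos=(18.187,-5.5), heading=330, 2 segment(s) drawn
Waypoints (3 total):
(0, 0)
(4.33, 2.5)
(18.187, -5.5)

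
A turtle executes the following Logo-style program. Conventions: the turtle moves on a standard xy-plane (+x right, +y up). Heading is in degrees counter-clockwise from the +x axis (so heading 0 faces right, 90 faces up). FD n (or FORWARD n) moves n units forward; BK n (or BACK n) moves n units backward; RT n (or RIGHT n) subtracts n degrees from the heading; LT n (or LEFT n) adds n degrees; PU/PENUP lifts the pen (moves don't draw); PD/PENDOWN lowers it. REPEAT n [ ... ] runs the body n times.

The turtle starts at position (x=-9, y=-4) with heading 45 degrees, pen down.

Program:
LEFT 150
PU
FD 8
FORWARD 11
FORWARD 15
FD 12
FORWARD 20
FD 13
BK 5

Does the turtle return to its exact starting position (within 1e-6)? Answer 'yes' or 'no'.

Answer: no

Derivation:
Executing turtle program step by step:
Start: pos=(-9,-4), heading=45, pen down
LT 150: heading 45 -> 195
PU: pen up
FD 8: (-9,-4) -> (-16.727,-6.071) [heading=195, move]
FD 11: (-16.727,-6.071) -> (-27.353,-8.918) [heading=195, move]
FD 15: (-27.353,-8.918) -> (-41.841,-12.8) [heading=195, move]
FD 12: (-41.841,-12.8) -> (-53.433,-15.906) [heading=195, move]
FD 20: (-53.433,-15.906) -> (-72.751,-21.082) [heading=195, move]
FD 13: (-72.751,-21.082) -> (-85.308,-24.447) [heading=195, move]
BK 5: (-85.308,-24.447) -> (-80.479,-23.153) [heading=195, move]
Final: pos=(-80.479,-23.153), heading=195, 0 segment(s) drawn

Start position: (-9, -4)
Final position: (-80.479, -23.153)
Distance = 74; >= 1e-6 -> NOT closed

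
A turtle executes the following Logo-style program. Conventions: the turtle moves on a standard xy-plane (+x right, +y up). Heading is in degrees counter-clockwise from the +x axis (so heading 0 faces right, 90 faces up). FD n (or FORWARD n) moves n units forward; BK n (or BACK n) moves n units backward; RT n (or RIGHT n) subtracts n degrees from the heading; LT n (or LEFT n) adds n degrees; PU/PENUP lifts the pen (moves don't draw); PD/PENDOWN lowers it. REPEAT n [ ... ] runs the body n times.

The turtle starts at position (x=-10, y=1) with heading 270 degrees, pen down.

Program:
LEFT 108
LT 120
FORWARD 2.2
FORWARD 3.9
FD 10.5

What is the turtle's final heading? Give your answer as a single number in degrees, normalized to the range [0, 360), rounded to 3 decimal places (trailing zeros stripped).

Answer: 138

Derivation:
Executing turtle program step by step:
Start: pos=(-10,1), heading=270, pen down
LT 108: heading 270 -> 18
LT 120: heading 18 -> 138
FD 2.2: (-10,1) -> (-11.635,2.472) [heading=138, draw]
FD 3.9: (-11.635,2.472) -> (-14.533,5.082) [heading=138, draw]
FD 10.5: (-14.533,5.082) -> (-22.336,12.108) [heading=138, draw]
Final: pos=(-22.336,12.108), heading=138, 3 segment(s) drawn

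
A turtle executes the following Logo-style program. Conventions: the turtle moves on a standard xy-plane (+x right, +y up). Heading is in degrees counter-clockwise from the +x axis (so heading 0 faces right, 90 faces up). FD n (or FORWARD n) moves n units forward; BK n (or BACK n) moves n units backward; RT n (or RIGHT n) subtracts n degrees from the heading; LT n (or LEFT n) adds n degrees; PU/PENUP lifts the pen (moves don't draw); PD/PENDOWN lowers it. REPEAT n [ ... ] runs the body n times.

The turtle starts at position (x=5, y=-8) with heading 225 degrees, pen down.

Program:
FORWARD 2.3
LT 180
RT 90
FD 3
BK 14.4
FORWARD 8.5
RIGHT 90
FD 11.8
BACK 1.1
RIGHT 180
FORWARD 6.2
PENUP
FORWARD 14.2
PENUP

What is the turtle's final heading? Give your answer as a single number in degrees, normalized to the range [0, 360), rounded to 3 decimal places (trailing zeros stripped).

Executing turtle program step by step:
Start: pos=(5,-8), heading=225, pen down
FD 2.3: (5,-8) -> (3.374,-9.626) [heading=225, draw]
LT 180: heading 225 -> 45
RT 90: heading 45 -> 315
FD 3: (3.374,-9.626) -> (5.495,-11.748) [heading=315, draw]
BK 14.4: (5.495,-11.748) -> (-4.687,-1.565) [heading=315, draw]
FD 8.5: (-4.687,-1.565) -> (1.323,-7.576) [heading=315, draw]
RT 90: heading 315 -> 225
FD 11.8: (1.323,-7.576) -> (-7.021,-15.92) [heading=225, draw]
BK 1.1: (-7.021,-15.92) -> (-6.243,-15.142) [heading=225, draw]
RT 180: heading 225 -> 45
FD 6.2: (-6.243,-15.142) -> (-1.859,-10.758) [heading=45, draw]
PU: pen up
FD 14.2: (-1.859,-10.758) -> (8.182,-0.717) [heading=45, move]
PU: pen up
Final: pos=(8.182,-0.717), heading=45, 7 segment(s) drawn

Answer: 45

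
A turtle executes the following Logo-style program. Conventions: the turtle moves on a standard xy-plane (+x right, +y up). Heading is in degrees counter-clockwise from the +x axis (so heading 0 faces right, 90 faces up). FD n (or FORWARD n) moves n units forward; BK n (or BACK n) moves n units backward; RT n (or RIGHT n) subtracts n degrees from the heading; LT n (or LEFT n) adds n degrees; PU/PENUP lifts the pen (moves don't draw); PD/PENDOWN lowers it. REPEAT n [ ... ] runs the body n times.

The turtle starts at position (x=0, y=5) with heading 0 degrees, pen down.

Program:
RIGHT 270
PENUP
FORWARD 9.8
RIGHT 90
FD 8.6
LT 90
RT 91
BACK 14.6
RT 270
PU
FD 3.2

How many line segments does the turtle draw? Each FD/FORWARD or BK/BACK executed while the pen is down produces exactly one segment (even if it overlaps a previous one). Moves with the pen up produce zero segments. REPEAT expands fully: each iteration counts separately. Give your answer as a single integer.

Executing turtle program step by step:
Start: pos=(0,5), heading=0, pen down
RT 270: heading 0 -> 90
PU: pen up
FD 9.8: (0,5) -> (0,14.8) [heading=90, move]
RT 90: heading 90 -> 0
FD 8.6: (0,14.8) -> (8.6,14.8) [heading=0, move]
LT 90: heading 0 -> 90
RT 91: heading 90 -> 359
BK 14.6: (8.6,14.8) -> (-5.998,15.055) [heading=359, move]
RT 270: heading 359 -> 89
PU: pen up
FD 3.2: (-5.998,15.055) -> (-5.942,18.254) [heading=89, move]
Final: pos=(-5.942,18.254), heading=89, 0 segment(s) drawn
Segments drawn: 0

Answer: 0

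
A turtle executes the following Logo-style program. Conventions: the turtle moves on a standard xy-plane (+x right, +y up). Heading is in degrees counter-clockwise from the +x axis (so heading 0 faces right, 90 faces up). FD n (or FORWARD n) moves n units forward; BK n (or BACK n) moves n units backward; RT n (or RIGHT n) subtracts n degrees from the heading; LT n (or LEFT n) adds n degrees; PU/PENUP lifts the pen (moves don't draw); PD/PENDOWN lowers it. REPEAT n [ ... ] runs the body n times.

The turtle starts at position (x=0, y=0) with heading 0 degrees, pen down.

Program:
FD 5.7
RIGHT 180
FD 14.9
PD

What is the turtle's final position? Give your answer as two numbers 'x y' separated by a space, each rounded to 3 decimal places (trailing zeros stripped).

Executing turtle program step by step:
Start: pos=(0,0), heading=0, pen down
FD 5.7: (0,0) -> (5.7,0) [heading=0, draw]
RT 180: heading 0 -> 180
FD 14.9: (5.7,0) -> (-9.2,0) [heading=180, draw]
PD: pen down
Final: pos=(-9.2,0), heading=180, 2 segment(s) drawn

Answer: -9.2 0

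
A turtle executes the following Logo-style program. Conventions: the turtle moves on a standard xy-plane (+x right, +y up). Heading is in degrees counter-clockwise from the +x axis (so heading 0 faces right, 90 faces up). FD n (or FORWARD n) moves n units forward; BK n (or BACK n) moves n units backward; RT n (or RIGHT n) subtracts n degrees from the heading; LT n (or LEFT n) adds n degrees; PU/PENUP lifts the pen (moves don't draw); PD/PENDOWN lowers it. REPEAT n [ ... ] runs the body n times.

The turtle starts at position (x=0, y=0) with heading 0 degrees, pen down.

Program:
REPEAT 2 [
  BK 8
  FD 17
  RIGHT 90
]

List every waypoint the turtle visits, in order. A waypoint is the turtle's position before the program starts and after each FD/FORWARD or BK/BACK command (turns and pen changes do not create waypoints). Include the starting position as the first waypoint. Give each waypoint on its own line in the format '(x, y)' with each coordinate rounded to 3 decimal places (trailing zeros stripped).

Executing turtle program step by step:
Start: pos=(0,0), heading=0, pen down
REPEAT 2 [
  -- iteration 1/2 --
  BK 8: (0,0) -> (-8,0) [heading=0, draw]
  FD 17: (-8,0) -> (9,0) [heading=0, draw]
  RT 90: heading 0 -> 270
  -- iteration 2/2 --
  BK 8: (9,0) -> (9,8) [heading=270, draw]
  FD 17: (9,8) -> (9,-9) [heading=270, draw]
  RT 90: heading 270 -> 180
]
Final: pos=(9,-9), heading=180, 4 segment(s) drawn
Waypoints (5 total):
(0, 0)
(-8, 0)
(9, 0)
(9, 8)
(9, -9)

Answer: (0, 0)
(-8, 0)
(9, 0)
(9, 8)
(9, -9)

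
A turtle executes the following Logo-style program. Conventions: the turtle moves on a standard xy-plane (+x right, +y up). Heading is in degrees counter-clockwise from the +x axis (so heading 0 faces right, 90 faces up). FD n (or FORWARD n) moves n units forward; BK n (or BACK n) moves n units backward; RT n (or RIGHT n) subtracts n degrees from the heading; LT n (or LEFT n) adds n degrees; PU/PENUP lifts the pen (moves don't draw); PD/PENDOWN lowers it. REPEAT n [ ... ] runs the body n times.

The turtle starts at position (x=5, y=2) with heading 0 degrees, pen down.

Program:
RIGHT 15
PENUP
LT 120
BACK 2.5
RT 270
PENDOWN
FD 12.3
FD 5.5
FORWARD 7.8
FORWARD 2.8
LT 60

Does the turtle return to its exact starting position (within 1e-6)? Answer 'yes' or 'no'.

Executing turtle program step by step:
Start: pos=(5,2), heading=0, pen down
RT 15: heading 0 -> 345
PU: pen up
LT 120: heading 345 -> 105
BK 2.5: (5,2) -> (5.647,-0.415) [heading=105, move]
RT 270: heading 105 -> 195
PD: pen down
FD 12.3: (5.647,-0.415) -> (-6.234,-3.598) [heading=195, draw]
FD 5.5: (-6.234,-3.598) -> (-11.546,-5.022) [heading=195, draw]
FD 7.8: (-11.546,-5.022) -> (-19.081,-7.041) [heading=195, draw]
FD 2.8: (-19.081,-7.041) -> (-21.785,-7.765) [heading=195, draw]
LT 60: heading 195 -> 255
Final: pos=(-21.785,-7.765), heading=255, 4 segment(s) drawn

Start position: (5, 2)
Final position: (-21.785, -7.765)
Distance = 28.51; >= 1e-6 -> NOT closed

Answer: no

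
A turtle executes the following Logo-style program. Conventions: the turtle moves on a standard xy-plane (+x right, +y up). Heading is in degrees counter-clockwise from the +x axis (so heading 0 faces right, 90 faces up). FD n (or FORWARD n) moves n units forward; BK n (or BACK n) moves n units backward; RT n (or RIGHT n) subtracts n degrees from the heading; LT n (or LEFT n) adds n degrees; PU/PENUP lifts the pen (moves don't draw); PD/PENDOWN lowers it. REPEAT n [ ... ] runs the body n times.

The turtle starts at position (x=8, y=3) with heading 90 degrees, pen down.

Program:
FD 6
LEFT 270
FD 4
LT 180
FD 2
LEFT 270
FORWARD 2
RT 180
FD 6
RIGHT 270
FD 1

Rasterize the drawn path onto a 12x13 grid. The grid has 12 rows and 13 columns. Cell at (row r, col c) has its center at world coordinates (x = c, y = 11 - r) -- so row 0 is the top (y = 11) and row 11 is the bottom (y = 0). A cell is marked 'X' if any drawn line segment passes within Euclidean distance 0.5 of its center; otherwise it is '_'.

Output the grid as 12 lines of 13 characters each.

Answer: __________X__
__________X__
________XXXXX
________X_X__
________X_X__
________X_X__
________X_XX_
________X____
________X____
_____________
_____________
_____________

Derivation:
Segment 0: (8,3) -> (8,9)
Segment 1: (8,9) -> (12,9)
Segment 2: (12,9) -> (10,9)
Segment 3: (10,9) -> (10,11)
Segment 4: (10,11) -> (10,5)
Segment 5: (10,5) -> (11,5)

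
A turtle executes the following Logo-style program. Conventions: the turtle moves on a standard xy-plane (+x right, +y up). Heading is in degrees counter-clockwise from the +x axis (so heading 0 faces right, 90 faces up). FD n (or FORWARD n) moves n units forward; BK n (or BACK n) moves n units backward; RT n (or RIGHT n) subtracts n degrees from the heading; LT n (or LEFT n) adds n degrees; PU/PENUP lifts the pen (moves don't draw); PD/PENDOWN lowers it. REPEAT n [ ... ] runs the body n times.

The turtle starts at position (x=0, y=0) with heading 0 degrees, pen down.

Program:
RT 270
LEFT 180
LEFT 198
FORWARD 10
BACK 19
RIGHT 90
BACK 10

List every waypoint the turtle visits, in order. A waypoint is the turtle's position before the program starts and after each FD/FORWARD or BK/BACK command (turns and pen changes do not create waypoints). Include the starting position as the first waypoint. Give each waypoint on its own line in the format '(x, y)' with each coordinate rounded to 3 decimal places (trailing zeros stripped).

Executing turtle program step by step:
Start: pos=(0,0), heading=0, pen down
RT 270: heading 0 -> 90
LT 180: heading 90 -> 270
LT 198: heading 270 -> 108
FD 10: (0,0) -> (-3.09,9.511) [heading=108, draw]
BK 19: (-3.09,9.511) -> (2.781,-8.56) [heading=108, draw]
RT 90: heading 108 -> 18
BK 10: (2.781,-8.56) -> (-6.729,-11.65) [heading=18, draw]
Final: pos=(-6.729,-11.65), heading=18, 3 segment(s) drawn
Waypoints (4 total):
(0, 0)
(-3.09, 9.511)
(2.781, -8.56)
(-6.729, -11.65)

Answer: (0, 0)
(-3.09, 9.511)
(2.781, -8.56)
(-6.729, -11.65)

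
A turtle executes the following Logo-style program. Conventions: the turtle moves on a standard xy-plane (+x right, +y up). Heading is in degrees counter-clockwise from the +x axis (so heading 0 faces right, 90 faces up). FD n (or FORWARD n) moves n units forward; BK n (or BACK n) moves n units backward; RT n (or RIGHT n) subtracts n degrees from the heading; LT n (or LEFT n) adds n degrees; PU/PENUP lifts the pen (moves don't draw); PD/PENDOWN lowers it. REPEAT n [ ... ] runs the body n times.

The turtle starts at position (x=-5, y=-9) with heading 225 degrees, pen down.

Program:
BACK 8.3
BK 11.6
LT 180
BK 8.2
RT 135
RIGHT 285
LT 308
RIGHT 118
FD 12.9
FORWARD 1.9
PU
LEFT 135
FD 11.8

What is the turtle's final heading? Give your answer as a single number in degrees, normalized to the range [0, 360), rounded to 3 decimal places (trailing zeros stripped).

Answer: 310

Derivation:
Executing turtle program step by step:
Start: pos=(-5,-9), heading=225, pen down
BK 8.3: (-5,-9) -> (0.869,-3.131) [heading=225, draw]
BK 11.6: (0.869,-3.131) -> (9.071,5.071) [heading=225, draw]
LT 180: heading 225 -> 45
BK 8.2: (9.071,5.071) -> (3.273,-0.727) [heading=45, draw]
RT 135: heading 45 -> 270
RT 285: heading 270 -> 345
LT 308: heading 345 -> 293
RT 118: heading 293 -> 175
FD 12.9: (3.273,-0.727) -> (-9.578,0.397) [heading=175, draw]
FD 1.9: (-9.578,0.397) -> (-11.471,0.563) [heading=175, draw]
PU: pen up
LT 135: heading 175 -> 310
FD 11.8: (-11.471,0.563) -> (-3.886,-8.476) [heading=310, move]
Final: pos=(-3.886,-8.476), heading=310, 5 segment(s) drawn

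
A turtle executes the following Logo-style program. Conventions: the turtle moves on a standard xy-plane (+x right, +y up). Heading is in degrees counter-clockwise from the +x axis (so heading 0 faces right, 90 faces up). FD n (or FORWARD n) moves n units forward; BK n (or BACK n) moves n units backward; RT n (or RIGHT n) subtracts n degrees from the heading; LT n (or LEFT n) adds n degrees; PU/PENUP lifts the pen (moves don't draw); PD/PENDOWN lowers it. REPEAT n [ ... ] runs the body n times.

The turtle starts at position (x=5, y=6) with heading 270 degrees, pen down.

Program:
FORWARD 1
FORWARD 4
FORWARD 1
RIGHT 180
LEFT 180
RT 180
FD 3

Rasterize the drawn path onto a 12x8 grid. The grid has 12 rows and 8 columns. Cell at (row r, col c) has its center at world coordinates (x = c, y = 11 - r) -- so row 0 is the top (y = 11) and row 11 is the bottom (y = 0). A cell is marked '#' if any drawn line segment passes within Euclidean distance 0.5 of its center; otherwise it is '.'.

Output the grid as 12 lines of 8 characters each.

Answer: ........
........
........
........
........
.....#..
.....#..
.....#..
.....#..
.....#..
.....#..
.....#..

Derivation:
Segment 0: (5,6) -> (5,5)
Segment 1: (5,5) -> (5,1)
Segment 2: (5,1) -> (5,0)
Segment 3: (5,0) -> (5,3)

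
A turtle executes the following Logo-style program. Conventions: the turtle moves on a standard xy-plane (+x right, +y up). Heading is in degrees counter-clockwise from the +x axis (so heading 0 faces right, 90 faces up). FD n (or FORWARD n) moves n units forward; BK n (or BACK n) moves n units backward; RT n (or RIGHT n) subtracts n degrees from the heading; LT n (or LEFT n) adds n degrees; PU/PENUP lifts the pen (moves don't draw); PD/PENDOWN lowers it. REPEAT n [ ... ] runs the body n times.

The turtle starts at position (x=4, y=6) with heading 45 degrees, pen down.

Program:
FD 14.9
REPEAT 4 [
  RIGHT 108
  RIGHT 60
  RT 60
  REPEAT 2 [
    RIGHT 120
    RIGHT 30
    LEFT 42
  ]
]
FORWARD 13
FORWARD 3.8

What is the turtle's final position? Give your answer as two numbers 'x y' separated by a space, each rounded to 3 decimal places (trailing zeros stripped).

Executing turtle program step by step:
Start: pos=(4,6), heading=45, pen down
FD 14.9: (4,6) -> (14.536,16.536) [heading=45, draw]
REPEAT 4 [
  -- iteration 1/4 --
  RT 108: heading 45 -> 297
  RT 60: heading 297 -> 237
  RT 60: heading 237 -> 177
  REPEAT 2 [
    -- iteration 1/2 --
    RT 120: heading 177 -> 57
    RT 30: heading 57 -> 27
    LT 42: heading 27 -> 69
    -- iteration 2/2 --
    RT 120: heading 69 -> 309
    RT 30: heading 309 -> 279
    LT 42: heading 279 -> 321
  ]
  -- iteration 2/4 --
  RT 108: heading 321 -> 213
  RT 60: heading 213 -> 153
  RT 60: heading 153 -> 93
  REPEAT 2 [
    -- iteration 1/2 --
    RT 120: heading 93 -> 333
    RT 30: heading 333 -> 303
    LT 42: heading 303 -> 345
    -- iteration 2/2 --
    RT 120: heading 345 -> 225
    RT 30: heading 225 -> 195
    LT 42: heading 195 -> 237
  ]
  -- iteration 3/4 --
  RT 108: heading 237 -> 129
  RT 60: heading 129 -> 69
  RT 60: heading 69 -> 9
  REPEAT 2 [
    -- iteration 1/2 --
    RT 120: heading 9 -> 249
    RT 30: heading 249 -> 219
    LT 42: heading 219 -> 261
    -- iteration 2/2 --
    RT 120: heading 261 -> 141
    RT 30: heading 141 -> 111
    LT 42: heading 111 -> 153
  ]
  -- iteration 4/4 --
  RT 108: heading 153 -> 45
  RT 60: heading 45 -> 345
  RT 60: heading 345 -> 285
  REPEAT 2 [
    -- iteration 1/2 --
    RT 120: heading 285 -> 165
    RT 30: heading 165 -> 135
    LT 42: heading 135 -> 177
    -- iteration 2/2 --
    RT 120: heading 177 -> 57
    RT 30: heading 57 -> 27
    LT 42: heading 27 -> 69
  ]
]
FD 13: (14.536,16.536) -> (19.195,28.672) [heading=69, draw]
FD 3.8: (19.195,28.672) -> (20.556,32.22) [heading=69, draw]
Final: pos=(20.556,32.22), heading=69, 3 segment(s) drawn

Answer: 20.556 32.22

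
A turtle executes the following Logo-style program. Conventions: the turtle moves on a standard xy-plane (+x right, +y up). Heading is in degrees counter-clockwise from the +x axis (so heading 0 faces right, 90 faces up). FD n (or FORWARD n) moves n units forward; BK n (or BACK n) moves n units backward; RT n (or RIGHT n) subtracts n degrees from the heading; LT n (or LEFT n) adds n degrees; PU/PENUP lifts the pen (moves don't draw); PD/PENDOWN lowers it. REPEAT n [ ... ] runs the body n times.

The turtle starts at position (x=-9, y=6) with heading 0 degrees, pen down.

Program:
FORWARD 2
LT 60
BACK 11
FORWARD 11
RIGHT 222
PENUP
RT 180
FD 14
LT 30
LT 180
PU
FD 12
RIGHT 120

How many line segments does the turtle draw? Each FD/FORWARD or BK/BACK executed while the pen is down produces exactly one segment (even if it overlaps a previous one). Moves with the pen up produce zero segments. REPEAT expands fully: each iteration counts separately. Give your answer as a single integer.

Answer: 3

Derivation:
Executing turtle program step by step:
Start: pos=(-9,6), heading=0, pen down
FD 2: (-9,6) -> (-7,6) [heading=0, draw]
LT 60: heading 0 -> 60
BK 11: (-7,6) -> (-12.5,-3.526) [heading=60, draw]
FD 11: (-12.5,-3.526) -> (-7,6) [heading=60, draw]
RT 222: heading 60 -> 198
PU: pen up
RT 180: heading 198 -> 18
FD 14: (-7,6) -> (6.315,10.326) [heading=18, move]
LT 30: heading 18 -> 48
LT 180: heading 48 -> 228
PU: pen up
FD 12: (6.315,10.326) -> (-1.715,1.409) [heading=228, move]
RT 120: heading 228 -> 108
Final: pos=(-1.715,1.409), heading=108, 3 segment(s) drawn
Segments drawn: 3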